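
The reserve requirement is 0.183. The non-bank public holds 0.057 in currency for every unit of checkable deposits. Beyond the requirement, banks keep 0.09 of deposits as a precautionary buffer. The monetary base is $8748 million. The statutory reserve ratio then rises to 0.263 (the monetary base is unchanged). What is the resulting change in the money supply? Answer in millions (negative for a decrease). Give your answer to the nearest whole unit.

Initially m₁ = (1 + 0.057) / (0.183 + 0.09 + 0.057) ≈ 3.20303, so M₁ = 3.20303 × 8748 ≈ 28020.1064 million.
After the change m₂ = (1 + 0.057) / (0.263 + 0.09 + 0.057) ≈ 2.57805, so M₂ = 2.57805 × 8748 = 22552.7814 million.
ΔM = M₂ − M₁ = 22552.7814 − 28020.1064 = -5467.325 million.

-5467 million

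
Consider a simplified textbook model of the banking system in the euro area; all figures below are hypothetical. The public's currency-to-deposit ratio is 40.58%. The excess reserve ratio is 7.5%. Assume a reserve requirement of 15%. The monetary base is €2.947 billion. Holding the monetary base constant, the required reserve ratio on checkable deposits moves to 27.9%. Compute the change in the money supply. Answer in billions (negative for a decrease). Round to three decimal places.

-1.115 billion

Initially m₁ = (1 + 0.4058) / (0.15 + 0.075 + 0.4058) ≈ 2.22860, so M₁ = 2.22860 × 2.947 ≈ 6.5677 billion.
After the change m₂ = (1 + 0.4058) / (0.279 + 0.075 + 0.4058) ≈ 1.85022, so M₂ = 1.85022 × 2.947 ≈ 5.4526 billion.
ΔM = M₂ − M₁ = 5.4526 − 6.5677 = -1.1151 billion.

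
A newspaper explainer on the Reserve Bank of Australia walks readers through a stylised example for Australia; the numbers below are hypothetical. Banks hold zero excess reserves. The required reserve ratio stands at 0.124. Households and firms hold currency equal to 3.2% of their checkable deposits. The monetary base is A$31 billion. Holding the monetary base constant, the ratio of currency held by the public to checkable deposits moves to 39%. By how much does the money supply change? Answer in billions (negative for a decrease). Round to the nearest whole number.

Initially m₁ = (1 + 0.032) / (0.124 + 0.032) ≈ 6.6154, so M₁ = 6.6154 × 31 = 205.0774 billion.
After the change m₂ = (1 + 0.39) / (0.124 + 0.39) ≈ 2.7043, so M₂ = 2.7043 × 31 = 83.8333 billion.
ΔM = M₂ − M₁ = 83.8333 − 205.0774 = -121.2441 billion.

-121 billion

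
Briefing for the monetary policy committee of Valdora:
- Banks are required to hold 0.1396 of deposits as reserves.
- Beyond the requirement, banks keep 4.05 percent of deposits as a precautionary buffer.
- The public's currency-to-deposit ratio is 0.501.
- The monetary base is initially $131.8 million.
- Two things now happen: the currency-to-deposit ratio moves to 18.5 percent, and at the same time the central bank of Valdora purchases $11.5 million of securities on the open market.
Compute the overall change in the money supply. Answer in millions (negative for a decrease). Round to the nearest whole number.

Before: m₁ = (1 + 0.501) / (0.1396 + 0.0405 + 0.501) ≈ 2.2038, MB₁ = 131.8, so M₁ = 2.2038 × 131.8 ≈ 290.4608 million.
After: m₂ = (1 + 0.185) / (0.1396 + 0.0405 + 0.185) ≈ 3.2457, MB₂ = 131.8 + 11.5 = 143.3, so M₂ = 3.2457 × 143.3 ≈ 465.1088 million.
ΔM = M₂ − M₁ = 465.1088 − 290.4608 = 174.648 million.

$175 million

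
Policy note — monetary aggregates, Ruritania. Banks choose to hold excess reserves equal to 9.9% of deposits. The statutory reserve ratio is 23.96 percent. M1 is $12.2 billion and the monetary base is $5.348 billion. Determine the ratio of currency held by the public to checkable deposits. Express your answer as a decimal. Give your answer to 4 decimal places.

Using m = M/MB = 12.2/5.348 ≈ 2.281227. From m = (1 + c)/(c + rr + e), rearranging gives 1 + c = m·(c + rr + e), so c·(1 − m) = m·(rr + e) − 1.
Hence c = [m·(rr + e) − 1]/(1 − m) = [2.281227 × (0.2396 + 0.099) − 1] / (1 − 2.281227) ≈ 0.177624.

0.1776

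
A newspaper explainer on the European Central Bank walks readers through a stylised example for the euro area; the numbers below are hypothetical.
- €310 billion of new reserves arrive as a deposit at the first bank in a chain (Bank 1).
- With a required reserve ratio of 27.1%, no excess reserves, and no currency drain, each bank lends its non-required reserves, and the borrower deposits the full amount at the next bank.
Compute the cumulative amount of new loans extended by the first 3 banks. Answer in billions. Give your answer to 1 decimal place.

Bank i lends (1 − rr)^i of the original deposit: Bank 1 lends 310·0.7290 = 225.9900, Bank 2 lends 310·0.7290² ≈ 164.7467, and so on.
Summing a geometric series: total = 310·[0.7290·(1 − 0.7290^3) / (1 − 0.7290)] ≈ 510.8371 billion.

€510.8 billion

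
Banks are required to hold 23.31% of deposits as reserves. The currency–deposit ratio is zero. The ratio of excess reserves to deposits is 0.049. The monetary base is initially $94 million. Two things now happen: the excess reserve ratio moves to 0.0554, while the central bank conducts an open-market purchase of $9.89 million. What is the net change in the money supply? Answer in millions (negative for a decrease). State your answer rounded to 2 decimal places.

$26.89 million

Before: m₁ = 1 / (0.2331 + 0.049) ≈ 3.544842, MB₁ = 94, so M₁ = 3.544842 × 94 ≈ 333.2151 million.
After: m₂ = 1 / (0.2331 + 0.0554) ≈ 3.466205, MB₂ = 94 + 9.89 = 103.89, so M₂ = 3.466205 × 103.89 ≈ 360.104 million.
ΔM = M₂ − M₁ = 360.104 − 333.2151 = 26.8889 million.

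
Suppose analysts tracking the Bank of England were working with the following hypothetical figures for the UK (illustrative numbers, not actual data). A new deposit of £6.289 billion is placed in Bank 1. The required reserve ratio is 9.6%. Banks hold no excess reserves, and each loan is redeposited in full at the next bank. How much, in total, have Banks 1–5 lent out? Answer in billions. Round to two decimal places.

Bank i lends (1 − rr)^i of the original deposit: Bank 1 lends 6.289·0.9040 ≈ 5.6853, Bank 2 lends 6.289·0.9040² ≈ 5.1395, and so on.
Summing a geometric series: total = 6.289·[0.9040·(1 − 0.9040^5) / (1 − 0.9040)] ≈ 23.4677 billion.

£23.47 billion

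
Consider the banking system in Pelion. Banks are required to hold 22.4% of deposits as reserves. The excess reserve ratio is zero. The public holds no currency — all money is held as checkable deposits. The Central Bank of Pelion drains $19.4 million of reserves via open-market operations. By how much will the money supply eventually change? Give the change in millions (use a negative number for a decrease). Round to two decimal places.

The simple money multiplier is m = 1/rr = 1/0.224 ≈ 4.46429.
An open-market sale reduces the monetary base by 19.4 million, so ΔM = m × ΔMB = 4.46429 × (−19.4) ≈ -86.6072 million.

-86.61 million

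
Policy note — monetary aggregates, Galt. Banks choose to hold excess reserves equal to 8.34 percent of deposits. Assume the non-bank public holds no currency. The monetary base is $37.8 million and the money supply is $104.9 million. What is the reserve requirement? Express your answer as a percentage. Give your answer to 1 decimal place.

Using m = M/MB = 104.9/37.8 ≈ 2.775132. Since m = (1 + c)/(c + rr + e), the denominator satisfies c + rr + e = (1 + c)/m = (1 + 0) / 2.775132 ≈ 0.360343.
With c = 0 and e = 0.0834, the reserve requirement is 0.360343 − 0 − 0.0834 = 0.276943.

27.7%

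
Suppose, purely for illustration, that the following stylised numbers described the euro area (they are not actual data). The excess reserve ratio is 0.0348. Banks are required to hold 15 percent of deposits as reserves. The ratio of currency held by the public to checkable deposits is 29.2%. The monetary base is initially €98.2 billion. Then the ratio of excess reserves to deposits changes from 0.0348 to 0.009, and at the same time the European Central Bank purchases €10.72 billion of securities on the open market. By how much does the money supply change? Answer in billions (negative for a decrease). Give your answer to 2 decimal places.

€45.93 billion

Before: m₁ = (1 + 0.292) / (0.15 + 0.0348 + 0.292) ≈ 2.709732, MB₁ = 98.2, so M₁ = 2.709732 × 98.2 ≈ 266.0957 billion.
After: m₂ = (1 + 0.292) / (0.15 + 0.009 + 0.292) ≈ 2.864745, MB₂ = 98.2 + 10.72 = 108.92, so M₂ = 2.864745 × 108.92 ≈ 312.028 billion.
ΔM = M₂ − M₁ = 312.028 − 266.0957 = 45.9323 billion.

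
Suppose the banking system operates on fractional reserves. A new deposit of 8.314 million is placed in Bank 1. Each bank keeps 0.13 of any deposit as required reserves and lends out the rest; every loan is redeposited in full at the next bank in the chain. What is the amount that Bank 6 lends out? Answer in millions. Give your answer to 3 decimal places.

Each bank lends a fraction (1 − rr) = 0.8700 of the deposit it receives, so Bank 6 receives 8.314·0.8700^5 and lends 8.314·0.8700^6 ≈ 3.6052 million.

3.605 million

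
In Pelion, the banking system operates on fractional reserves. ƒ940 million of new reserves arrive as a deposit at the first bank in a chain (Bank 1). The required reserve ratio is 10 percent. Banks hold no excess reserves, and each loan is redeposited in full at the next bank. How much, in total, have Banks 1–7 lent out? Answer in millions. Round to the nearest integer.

ƒ4414 million

Bank i lends (1 − rr)^i of the original deposit: Bank 1 lends 940·0.9000 = 846.0000, Bank 2 lends 940·0.9000² = 761.4000, and so on.
Summing a geometric series: total = 940·[0.9000·(1 − 0.9000^7) / (1 − 0.9000)] ≈ 4413.6082 million.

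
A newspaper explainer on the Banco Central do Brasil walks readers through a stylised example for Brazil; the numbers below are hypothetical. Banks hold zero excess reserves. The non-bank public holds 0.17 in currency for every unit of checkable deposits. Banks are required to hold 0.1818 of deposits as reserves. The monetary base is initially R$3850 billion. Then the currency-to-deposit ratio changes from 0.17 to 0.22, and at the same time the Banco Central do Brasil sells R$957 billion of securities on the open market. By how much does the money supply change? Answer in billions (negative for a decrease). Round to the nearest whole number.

-4020 billion

Before: m₁ = (1 + 0.17) / (0.1818 + 0.17) ≈ 3.32575, MB₁ = 3850, so M₁ = 3.32575 × 3850 = 12804.1375 billion.
After: m₂ = (1 + 0.22) / (0.1818 + 0.22) ≈ 3.03634, MB₂ = 3850 − 957 = 2893, so M₂ = 3.03634 × 2893 ≈ 8784.1316 billion.
ΔM = M₂ − M₁ = 8784.1316 − 12804.1375 = -4020.0059 billion.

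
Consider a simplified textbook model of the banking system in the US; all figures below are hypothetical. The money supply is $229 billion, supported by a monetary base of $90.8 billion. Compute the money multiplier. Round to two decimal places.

The money multiplier is m = M / MB = 229 / 90.8 ≈ 2.52203.

2.52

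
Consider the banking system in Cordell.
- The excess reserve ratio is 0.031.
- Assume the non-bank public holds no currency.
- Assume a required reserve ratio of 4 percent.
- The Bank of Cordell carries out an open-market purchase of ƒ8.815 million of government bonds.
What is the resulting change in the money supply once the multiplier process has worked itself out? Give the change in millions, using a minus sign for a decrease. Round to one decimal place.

The money multiplier is m = 1 / (rr + e) = 1 / (0.04 + 0.031) ≈ 14.0845.
The purchase adds 8.815 million of base, so ΔM = m × ΔMB = 14.0845 × (+8.815) ≈ 124.1549 million.

ƒ124.2 million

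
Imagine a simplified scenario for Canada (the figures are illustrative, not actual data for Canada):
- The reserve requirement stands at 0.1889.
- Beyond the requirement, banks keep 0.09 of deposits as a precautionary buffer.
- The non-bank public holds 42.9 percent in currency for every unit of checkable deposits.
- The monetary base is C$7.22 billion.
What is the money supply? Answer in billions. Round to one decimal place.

The money multiplier is m = (1 + c) / (rr + e + c) = (1 + 0.429) / (0.1889 + 0.09 + 0.429) ≈ 2.0186.
So M = m × MB = 2.0186 × 7.22 ≈ 14.5743 billion.

C$14.6 billion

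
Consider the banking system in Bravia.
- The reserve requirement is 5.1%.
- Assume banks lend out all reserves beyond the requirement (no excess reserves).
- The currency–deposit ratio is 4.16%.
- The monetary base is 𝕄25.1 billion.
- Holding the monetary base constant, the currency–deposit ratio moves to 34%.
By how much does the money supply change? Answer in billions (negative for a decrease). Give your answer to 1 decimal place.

Initially m₁ = (1 + 0.0416) / (0.051 + 0.0416) ≈ 11.2484, so M₁ = 11.2484 × 25.1 ≈ 282.3348 billion.
After the change m₂ = (1 + 0.34) / (0.051 + 0.34) ≈ 3.4271, so M₂ = 3.4271 × 25.1 ≈ 86.0202 billion.
ΔM = M₂ − M₁ = 86.0202 − 282.3348 = -196.3146 billion.

-196.3 billion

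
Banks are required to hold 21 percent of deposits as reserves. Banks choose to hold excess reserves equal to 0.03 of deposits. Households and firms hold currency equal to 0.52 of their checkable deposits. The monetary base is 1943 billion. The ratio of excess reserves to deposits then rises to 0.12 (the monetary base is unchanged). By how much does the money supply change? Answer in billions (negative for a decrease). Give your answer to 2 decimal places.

Initially m₁ = (1 + 0.52) / (0.21 + 0.03 + 0.52) = 2, so M₁ = 2 × 1943 = 3886 billion.
After the change m₂ = (1 + 0.52) / (0.21 + 0.12 + 0.52) ≈ 1.7882353, so M₂ = 1.7882353 × 1943 ≈ 3474.5412 billion.
ΔM = M₂ − M₁ = 3474.5412 − 3886 = -411.4588 billion.

-411.46 billion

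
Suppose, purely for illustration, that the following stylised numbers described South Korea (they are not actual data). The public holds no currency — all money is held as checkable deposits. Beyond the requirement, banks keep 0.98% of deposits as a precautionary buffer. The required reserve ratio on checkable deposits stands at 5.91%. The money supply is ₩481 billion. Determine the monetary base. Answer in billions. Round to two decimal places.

The money multiplier is m = 1 / (rr + e) = 1 / (0.0591 + 0.0098) ≈ 14.513788.
MB = M / m = 481 / 14.513788 ≈ 33.1409 billion.

₩33.14 billion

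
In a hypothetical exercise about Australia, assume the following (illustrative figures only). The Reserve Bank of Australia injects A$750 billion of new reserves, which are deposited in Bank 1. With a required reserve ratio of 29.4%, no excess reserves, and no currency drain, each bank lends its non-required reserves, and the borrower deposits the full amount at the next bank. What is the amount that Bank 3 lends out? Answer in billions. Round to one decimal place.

Each bank lends a fraction (1 − rr) = 0.7060 of the deposit it receives, so Bank 3 receives 750·0.7060^2 and lends 750·0.7060^3 ≈ 263.9219 billion.

A$263.9 billion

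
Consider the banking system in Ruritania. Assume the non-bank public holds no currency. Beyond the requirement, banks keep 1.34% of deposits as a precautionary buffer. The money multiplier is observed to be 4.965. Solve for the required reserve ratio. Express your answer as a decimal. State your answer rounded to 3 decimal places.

0.188

Using m = 4.965. Since m = (1 + c)/(c + rr + e), the denominator satisfies c + rr + e = (1 + c)/m = (1 + 0) / 4.965 ≈ 0.201410.
With c = 0 and e = 0.0134, the required reserve ratio is 0.201410 − 0 − 0.0134 = 0.18801.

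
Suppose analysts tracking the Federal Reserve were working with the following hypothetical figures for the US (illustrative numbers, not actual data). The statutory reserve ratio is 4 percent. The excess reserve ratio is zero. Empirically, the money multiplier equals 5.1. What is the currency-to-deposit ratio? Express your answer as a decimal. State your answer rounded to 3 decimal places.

0.194

Using m = 5.1. From m = (1 + c)/(c + rr + e), rearranging gives 1 + c = m·(c + rr + e), so c·(1 − m) = m·(rr + e) − 1.
Hence c = [m·(rr + e) − 1]/(1 − m) = [5.1 × (0.04 + 0) − 1] / (1 − 5.1) ≈ 0.194146.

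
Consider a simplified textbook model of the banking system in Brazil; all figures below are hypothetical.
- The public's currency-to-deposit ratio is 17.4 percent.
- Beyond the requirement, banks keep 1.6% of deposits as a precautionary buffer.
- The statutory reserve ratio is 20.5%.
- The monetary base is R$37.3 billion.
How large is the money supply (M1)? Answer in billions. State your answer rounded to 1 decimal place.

R$110.9 billion

The money multiplier is m = (1 + c) / (rr + e + c) = (1 + 0.174) / (0.205 + 0.016 + 0.174) ≈ 2.9722.
So M = m × MB = 2.9722 × 37.3 ≈ 110.8631 billion.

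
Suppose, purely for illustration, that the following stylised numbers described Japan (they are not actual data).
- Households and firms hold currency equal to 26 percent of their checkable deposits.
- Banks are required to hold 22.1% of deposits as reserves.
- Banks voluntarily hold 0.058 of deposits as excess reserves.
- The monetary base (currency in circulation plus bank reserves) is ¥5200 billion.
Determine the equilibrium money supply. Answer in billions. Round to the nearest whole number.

The money multiplier is m = (1 + c) / (rr + e + c) = (1 + 0.26) / (0.221 + 0.058 + 0.26) ≈ 2.33766.
So M = m × MB = 2.33766 × 5200 = 12155.832 billion.

¥12156 billion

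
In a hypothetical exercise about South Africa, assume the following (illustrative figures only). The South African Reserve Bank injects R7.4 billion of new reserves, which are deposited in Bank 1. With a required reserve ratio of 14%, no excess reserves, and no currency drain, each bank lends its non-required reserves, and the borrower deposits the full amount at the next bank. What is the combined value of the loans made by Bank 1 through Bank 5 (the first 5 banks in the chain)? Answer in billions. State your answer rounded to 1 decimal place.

R24.1 billion

Bank i lends (1 − rr)^i of the original deposit: Bank 1 lends 7.4·0.8600 = 6.3640, Bank 2 lends 7.4·0.8600² ≈ 5.4730, and so on.
Summing a geometric series: total = 7.4·[0.8600·(1 − 0.8600^5) / (1 − 0.8600)] ≈ 24.0729 billion.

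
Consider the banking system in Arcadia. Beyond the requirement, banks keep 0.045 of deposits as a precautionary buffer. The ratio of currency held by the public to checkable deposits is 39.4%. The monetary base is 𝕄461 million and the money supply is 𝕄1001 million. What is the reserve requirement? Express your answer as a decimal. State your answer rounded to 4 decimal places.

Using m = M/MB = 1001/461 ≈ 2.171367. Since m = (1 + c)/(c + rr + e), the denominator satisfies c + rr + e = (1 + c)/m = (1 + 0.394) / 2.171367 ≈ 0.641992.
With c = 0.394 and e = 0.045, the reserve requirement is 0.641992 − 0.394 − 0.045 = 0.202992.

0.2030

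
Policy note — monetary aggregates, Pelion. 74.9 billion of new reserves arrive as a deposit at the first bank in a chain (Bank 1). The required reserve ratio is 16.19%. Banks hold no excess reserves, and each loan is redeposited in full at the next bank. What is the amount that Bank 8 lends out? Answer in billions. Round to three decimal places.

18.233 billion

Each bank lends a fraction (1 − rr) = 0.8381 of the deposit it receives, so Bank 8 receives 74.9·0.8381^7 and lends 74.9·0.8381^8 ≈ 18.2326 billion.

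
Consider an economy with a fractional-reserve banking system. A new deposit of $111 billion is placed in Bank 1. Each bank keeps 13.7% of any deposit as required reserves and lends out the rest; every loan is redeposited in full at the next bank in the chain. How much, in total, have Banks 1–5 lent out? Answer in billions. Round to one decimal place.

Bank i lends (1 − rr)^i of the original deposit: Bank 1 lends 111·0.8630 = 95.7930, Bank 2 lends 111·0.8630² ≈ 82.6694, and so on.
Summing a geometric series: total = 111·[0.8630·(1 − 0.8630^5) / (1 − 0.8630)] ≈ 364.5101 billion.

$364.5 billion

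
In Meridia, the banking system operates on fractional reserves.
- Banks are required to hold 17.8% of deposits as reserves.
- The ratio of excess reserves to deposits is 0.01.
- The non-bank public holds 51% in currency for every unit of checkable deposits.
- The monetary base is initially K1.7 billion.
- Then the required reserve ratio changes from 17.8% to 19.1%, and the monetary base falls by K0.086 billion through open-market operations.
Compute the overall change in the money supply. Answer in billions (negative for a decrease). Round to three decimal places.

Before: m₁ = (1 + 0.51) / (0.178 + 0.01 + 0.51) ≈ 2.16332, MB₁ = 1.7, so M₁ = 2.16332 × 1.7 ≈ 3.6776 billion.
After: m₂ = (1 + 0.51) / (0.191 + 0.01 + 0.51) ≈ 2.12377, MB₂ = 1.7 − 0.086 = 1.614, so M₂ = 2.12377 × 1.614 ≈ 3.4278 billion.
ΔM = M₂ − M₁ = 3.4278 − 3.6776 = -0.2498 billion.

-0.250 billion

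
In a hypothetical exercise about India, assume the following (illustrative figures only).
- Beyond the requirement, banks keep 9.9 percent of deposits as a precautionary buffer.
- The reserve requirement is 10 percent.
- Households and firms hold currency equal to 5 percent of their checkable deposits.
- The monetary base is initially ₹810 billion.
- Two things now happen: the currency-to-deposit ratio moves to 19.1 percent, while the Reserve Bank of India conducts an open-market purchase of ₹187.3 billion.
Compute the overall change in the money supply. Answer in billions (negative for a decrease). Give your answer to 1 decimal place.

-370.1 billion

Before: m₁ = (1 + 0.05) / (0.1 + 0.099 + 0.05) ≈ 4.21687, MB₁ = 810, so M₁ = 4.21687 × 810 = 3415.6647 billion.
After: m₂ = (1 + 0.191) / (0.1 + 0.099 + 0.191) ≈ 3.05385, MB₂ = 810 + 187.3 = 997.3, so M₂ = 3.05385 × 997.3 ≈ 3045.6046 billion.
ΔM = M₂ − M₁ = 3045.6046 − 3415.6647 = -370.0601 billion.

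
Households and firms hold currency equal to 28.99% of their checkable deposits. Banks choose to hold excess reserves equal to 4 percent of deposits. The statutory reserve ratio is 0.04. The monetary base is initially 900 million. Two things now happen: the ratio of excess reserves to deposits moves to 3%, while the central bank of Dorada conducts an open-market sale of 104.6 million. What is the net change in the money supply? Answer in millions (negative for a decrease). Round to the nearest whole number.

-288 million

Before: m₁ = (1 + 0.2899) / (0.04 + 0.04 + 0.2899) ≈ 3.4872, MB₁ = 900, so M₁ = 3.4872 × 900 = 3138.48 million.
After: m₂ = (1 + 0.2899) / (0.04 + 0.03 + 0.2899) ≈ 3.5841, MB₂ = 900 − 104.6 = 795.4, so M₂ = 3.5841 × 795.4 ≈ 2850.7931 million.
ΔM = M₂ − M₁ = 2850.7931 − 3138.48 = -287.6869 million.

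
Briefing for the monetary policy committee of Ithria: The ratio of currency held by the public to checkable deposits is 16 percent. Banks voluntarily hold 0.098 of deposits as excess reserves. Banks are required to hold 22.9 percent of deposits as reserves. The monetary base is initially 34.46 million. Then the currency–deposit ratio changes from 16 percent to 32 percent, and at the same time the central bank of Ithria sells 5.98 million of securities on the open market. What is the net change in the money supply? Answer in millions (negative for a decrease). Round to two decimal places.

Before: m₁ = (1 + 0.16) / (0.229 + 0.098 + 0.16) ≈ 2.38193, MB₁ = 34.46, so M₁ = 2.38193 × 34.46 ≈ 82.0813 million.
After: m₂ = (1 + 0.32) / (0.229 + 0.098 + 0.32) ≈ 2.04019, MB₂ = 34.46 − 5.98 = 28.48, so M₂ = 2.04019 × 28.48 ≈ 58.1046 million.
ΔM = M₂ − M₁ = 58.1046 − 82.0813 = -23.9767 million.

-23.98 million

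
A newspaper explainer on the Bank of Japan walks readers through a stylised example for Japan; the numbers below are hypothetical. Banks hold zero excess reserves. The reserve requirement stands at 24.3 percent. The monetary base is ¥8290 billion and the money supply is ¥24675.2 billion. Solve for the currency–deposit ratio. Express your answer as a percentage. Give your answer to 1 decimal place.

Using m = M/MB = 24675.2/8290 ≈ 2.976502. From m = (1 + c)/(c + rr + e), rearranging gives 1 + c = m·(c + rr + e), so c·(1 − m) = m·(rr + e) − 1.
Hence c = [m·(rr + e) − 1]/(1 − m) = [2.976502 × (0.243 + 0) − 1] / (1 − 2.976502) ≈ 0.140000.

14.0%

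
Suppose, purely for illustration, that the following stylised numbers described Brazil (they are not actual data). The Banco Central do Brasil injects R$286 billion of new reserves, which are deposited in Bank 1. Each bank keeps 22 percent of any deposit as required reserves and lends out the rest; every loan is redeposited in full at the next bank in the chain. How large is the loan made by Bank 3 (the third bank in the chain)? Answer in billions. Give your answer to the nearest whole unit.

R$136 billion

Each bank lends a fraction (1 − rr) = 0.7800 of the deposit it receives, so Bank 3 receives 286·0.7800^2 and lends 286·0.7800^3 ≈ 135.7219 billion.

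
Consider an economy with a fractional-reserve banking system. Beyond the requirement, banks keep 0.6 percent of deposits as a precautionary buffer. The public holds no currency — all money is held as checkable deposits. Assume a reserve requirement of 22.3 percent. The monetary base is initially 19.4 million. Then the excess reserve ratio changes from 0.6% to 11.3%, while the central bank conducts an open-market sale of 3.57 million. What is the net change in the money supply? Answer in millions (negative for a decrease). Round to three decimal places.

Before: m₁ = 1 / (0.223 + 0.006) ≈ 4.366812, MB₁ = 19.4, so M₁ = 4.366812 × 19.4 ≈ 84.7162 million.
After: m₂ = 1 / (0.223 + 0.113) ≈ 2.976190, MB₂ = 19.4 − 3.57 = 15.83, so M₂ = 2.976190 × 15.83 ≈ 47.1131 million.
ΔM = M₂ − M₁ = 47.1131 − 84.7162 = -37.6031 million.

-37.603 million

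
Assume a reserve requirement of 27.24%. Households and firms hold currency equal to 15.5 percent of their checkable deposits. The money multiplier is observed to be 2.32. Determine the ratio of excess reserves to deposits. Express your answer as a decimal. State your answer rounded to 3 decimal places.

Using m = 2.32. Since m = (1 + c)/(c + rr + e), the denominator satisfies c + rr + e = (1 + c)/m = (1 + 0.155) / 2.32 ≈ 0.497845.
With c = 0.155 and rr = 0.2724, the ratio of excess reserves to deposits is 0.497845 − 0.155 − 0.2724 = 0.070445.

0.070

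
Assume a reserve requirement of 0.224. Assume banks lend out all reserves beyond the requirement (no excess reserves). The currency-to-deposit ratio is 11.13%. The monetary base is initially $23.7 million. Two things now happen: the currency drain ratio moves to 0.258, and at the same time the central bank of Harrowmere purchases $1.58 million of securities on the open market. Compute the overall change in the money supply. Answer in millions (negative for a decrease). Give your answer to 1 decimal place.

Before: m₁ = (1 + 0.1113) / (0.224 + 0.1113) ≈ 3.3143, MB₁ = 23.7, so M₁ = 3.3143 × 23.7 ≈ 78.5489 million.
After: m₂ = (1 + 0.258) / (0.224 + 0.258) ≈ 2.61, MB₂ = 23.7 + 1.58 = 25.28, so M₂ = 2.61 × 25.28 = 65.9808 million.
ΔM = M₂ − M₁ = 65.9808 − 78.5489 = -12.5681 million.

-12.6 million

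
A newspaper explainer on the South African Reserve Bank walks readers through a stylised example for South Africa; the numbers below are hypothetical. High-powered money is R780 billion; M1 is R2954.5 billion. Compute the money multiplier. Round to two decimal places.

The money multiplier is m = M / MB = 2954.5 / 780 ≈ 3.78782.

3.79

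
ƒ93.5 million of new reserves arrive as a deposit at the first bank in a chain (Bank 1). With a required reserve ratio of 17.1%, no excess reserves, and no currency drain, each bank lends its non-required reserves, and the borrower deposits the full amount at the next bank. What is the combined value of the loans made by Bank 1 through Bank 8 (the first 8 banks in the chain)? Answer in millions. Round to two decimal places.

ƒ352.17 million

Bank i lends (1 − rr)^i of the original deposit: Bank 1 lends 93.5·0.8290 = 77.5115, Bank 2 lends 93.5·0.8290² ≈ 64.2570, and so on.
Summing a geometric series: total = 93.5·[0.8290·(1 − 0.8290^8) / (1 − 0.8290)] ≈ 352.1708 million.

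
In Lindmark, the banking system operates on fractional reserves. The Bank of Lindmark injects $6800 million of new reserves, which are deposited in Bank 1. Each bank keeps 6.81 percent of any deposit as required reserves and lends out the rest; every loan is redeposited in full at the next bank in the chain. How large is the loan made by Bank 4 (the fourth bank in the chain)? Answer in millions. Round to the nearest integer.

Each bank lends a fraction (1 − rr) = 0.9319 of the deposit it receives, so Bank 4 receives 6800·0.9319^3 and lends 6800·0.9319^4 ≈ 5128.4504 million.

$5128 million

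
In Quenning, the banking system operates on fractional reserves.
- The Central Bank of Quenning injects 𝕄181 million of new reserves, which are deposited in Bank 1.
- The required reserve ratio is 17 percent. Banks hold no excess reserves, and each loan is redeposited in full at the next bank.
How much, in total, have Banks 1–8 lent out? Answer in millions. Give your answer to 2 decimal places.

𝕄684.67 million

Bank i lends (1 − rr)^i of the original deposit: Bank 1 lends 181·0.8300 = 150.2300, Bank 2 lends 181·0.8300² = 124.6909, and so on.
Summing a geometric series: total = 181·[0.8300·(1 − 0.8300^8) / (1 − 0.8300)] ≈ 684.6695 million.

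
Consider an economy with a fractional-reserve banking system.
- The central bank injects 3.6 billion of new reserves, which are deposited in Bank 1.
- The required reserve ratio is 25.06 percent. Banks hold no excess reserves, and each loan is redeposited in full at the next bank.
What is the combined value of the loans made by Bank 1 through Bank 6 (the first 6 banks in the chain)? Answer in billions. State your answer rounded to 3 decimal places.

Bank i lends (1 − rr)^i of the original deposit: Bank 1 lends 3.6·0.7494 ≈ 2.6978, Bank 2 lends 3.6·0.7494² ≈ 2.0218, and so on.
Summing a geometric series: total = 3.6·[0.7494·(1 − 0.7494^6) / (1 − 0.7494)] ≈ 8.8587 billion.

8.859 billion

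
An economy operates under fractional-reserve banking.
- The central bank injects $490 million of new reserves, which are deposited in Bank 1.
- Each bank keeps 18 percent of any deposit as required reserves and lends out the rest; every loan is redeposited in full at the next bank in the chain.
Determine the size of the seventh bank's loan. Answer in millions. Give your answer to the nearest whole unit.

Each bank lends a fraction (1 − rr) = 0.8200 of the deposit it receives, so Bank 7 receives 490·0.8200^6 and lends 490·0.8200^7 ≈ 122.1499 million.

$122 million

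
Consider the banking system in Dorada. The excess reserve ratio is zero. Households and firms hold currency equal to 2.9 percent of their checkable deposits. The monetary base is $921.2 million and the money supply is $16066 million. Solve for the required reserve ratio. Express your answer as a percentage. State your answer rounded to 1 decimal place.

Using m = M/MB = 16066/921.2 ≈ 17.440295. Since m = (1 + c)/(c + rr + e), the denominator satisfies c + rr + e = (1 + c)/m = (1 + 0.029) / 17.440295 ≈ 0.059001.
With c = 0.029 and e = 0, the required reserve ratio is 0.059001 − 0.029 − 0 = 0.030001.

3.0%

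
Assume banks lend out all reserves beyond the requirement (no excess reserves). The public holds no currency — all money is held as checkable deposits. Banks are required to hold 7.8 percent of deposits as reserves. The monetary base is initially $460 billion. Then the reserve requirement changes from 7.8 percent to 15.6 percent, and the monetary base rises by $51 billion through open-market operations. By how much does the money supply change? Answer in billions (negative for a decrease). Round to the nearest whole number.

Before: m₁ = 1 / (0.078) ≈ 12.8205, MB₁ = 460, so M₁ = 12.8205 × 460 = 5897.43 billion.
After: m₂ = 1 / (0.156) ≈ 6.4103, MB₂ = 460 + 51 = 511, so M₂ = 6.4103 × 511 = 3275.6633 billion.
ΔM = M₂ − M₁ = 3275.6633 − 5897.43 = -2621.7667 billion.

-2622 billion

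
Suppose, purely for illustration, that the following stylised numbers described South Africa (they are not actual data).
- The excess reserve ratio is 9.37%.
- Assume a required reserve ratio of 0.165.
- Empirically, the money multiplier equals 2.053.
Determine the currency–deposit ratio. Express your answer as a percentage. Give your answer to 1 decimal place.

44.5%

Using m = 2.053. From m = (1 + c)/(c + rr + e), rearranging gives 1 + c = m·(c + rr + e), so c·(1 − m) = m·(rr + e) − 1.
Hence c = [m·(rr + e) − 1]/(1 − m) = [2.053 × (0.165 + 0.0937) − 1] / (1 − 2.053) ≈ 0.445289.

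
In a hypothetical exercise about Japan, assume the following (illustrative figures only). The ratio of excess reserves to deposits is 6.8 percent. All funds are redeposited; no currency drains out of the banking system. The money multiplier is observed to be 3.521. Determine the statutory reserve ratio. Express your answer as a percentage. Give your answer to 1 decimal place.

21.6%

Using m = 3.521. Since m = (1 + c)/(c + rr + e), the denominator satisfies c + rr + e = (1 + c)/m = (1 + 0) / 3.521 ≈ 0.284010.
With c = 0 and e = 0.068, the statutory reserve ratio is 0.284010 − 0 − 0.068 = 0.21601.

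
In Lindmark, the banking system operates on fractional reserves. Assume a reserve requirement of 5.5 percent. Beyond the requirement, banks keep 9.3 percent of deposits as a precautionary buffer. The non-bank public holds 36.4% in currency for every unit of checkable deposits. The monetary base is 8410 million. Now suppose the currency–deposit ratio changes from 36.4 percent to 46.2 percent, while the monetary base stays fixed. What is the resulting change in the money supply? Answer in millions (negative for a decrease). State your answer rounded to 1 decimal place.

Initially m₁ = (1 + 0.364) / (0.055 + 0.093 + 0.364) ≈ 2.664062, so M₁ = 2.664062 × 8410 ≈ 22404.7614 million.
After the change m₂ = (1 + 0.462) / (0.055 + 0.093 + 0.462) ≈ 2.396721, so M₂ = 2.396721 × 8410 ≈ 20156.4236 million.
ΔM = M₂ − M₁ = 20156.4236 − 22404.7614 = -2248.3378 million.

-2248.3 million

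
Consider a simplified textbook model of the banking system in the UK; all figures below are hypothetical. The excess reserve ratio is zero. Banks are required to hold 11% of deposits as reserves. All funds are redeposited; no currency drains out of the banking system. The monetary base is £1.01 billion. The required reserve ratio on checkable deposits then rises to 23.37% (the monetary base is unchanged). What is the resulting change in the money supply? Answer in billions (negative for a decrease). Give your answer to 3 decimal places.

-4.860 billion

Initially m₁ = 1 / (0.11) ≈ 9.09091, so M₁ = 9.09091 × 1.01 ≈ 9.1818 billion.
After the change m₂ = 1 / (0.2337) ≈ 4.27899, so M₂ = 4.27899 × 1.01 ≈ 4.3218 billion.
ΔM = M₂ − M₁ = 4.3218 − 9.1818 = -4.86 billion.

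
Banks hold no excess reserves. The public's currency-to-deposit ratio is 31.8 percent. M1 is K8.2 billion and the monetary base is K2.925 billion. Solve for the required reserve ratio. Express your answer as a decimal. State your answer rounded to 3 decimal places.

Using m = M/MB = 8.2/2.925 ≈ 2.803419. Since m = (1 + c)/(c + rr + e), the denominator satisfies c + rr + e = (1 + c)/m = (1 + 0.318) / 2.803419 ≈ 0.470140.
With c = 0.318 and e = 0, the required reserve ratio is 0.470140 − 0.318 − 0 = 0.15214.

0.152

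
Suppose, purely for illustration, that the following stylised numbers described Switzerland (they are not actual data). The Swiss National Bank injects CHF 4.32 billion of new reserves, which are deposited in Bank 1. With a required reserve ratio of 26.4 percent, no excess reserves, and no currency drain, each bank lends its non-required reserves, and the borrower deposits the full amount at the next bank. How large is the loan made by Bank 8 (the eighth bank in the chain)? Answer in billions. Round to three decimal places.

Each bank lends a fraction (1 − rr) = 0.7360 of the deposit it receives, so Bank 8 receives 4.32·0.7360^7 and lends 4.32·0.7360^8 ≈ 0.3720 billion.

CHF 0.372 billion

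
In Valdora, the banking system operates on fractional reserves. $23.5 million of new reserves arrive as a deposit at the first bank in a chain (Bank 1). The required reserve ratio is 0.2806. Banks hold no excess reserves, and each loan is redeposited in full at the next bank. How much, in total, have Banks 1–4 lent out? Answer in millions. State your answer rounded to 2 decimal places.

$44.11 million

Bank i lends (1 − rr)^i of the original deposit: Bank 1 lends 23.5·0.7194 = 16.9059, Bank 2 lends 23.5·0.7194² ≈ 12.1621, and so on.
Summing a geometric series: total = 23.5·[0.7194·(1 − 0.7194^4) / (1 − 0.7194)] ≈ 44.1118 million.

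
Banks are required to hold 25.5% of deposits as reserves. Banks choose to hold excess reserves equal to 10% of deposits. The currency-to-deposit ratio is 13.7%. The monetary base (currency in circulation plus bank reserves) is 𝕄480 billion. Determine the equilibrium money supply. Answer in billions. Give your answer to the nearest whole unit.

The money multiplier is m = (1 + c) / (rr + e + c) = (1 + 0.137) / (0.255 + 0.1 + 0.137) ≈ 2.3110.
So M = m × MB = 2.3110 × 480 = 1109.28 billion.

𝕄1109 billion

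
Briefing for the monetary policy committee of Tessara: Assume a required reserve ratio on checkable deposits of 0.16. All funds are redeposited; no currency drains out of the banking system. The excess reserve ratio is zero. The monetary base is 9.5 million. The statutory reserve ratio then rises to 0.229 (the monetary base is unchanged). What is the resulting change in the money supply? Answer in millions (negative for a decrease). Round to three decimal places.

-17.890 million

Initially m₁ = 1 / (0.16) = 6.25, so M₁ = 6.25 × 9.5 = 59.375 million.
After the change m₂ = 1 / (0.229) ≈ 4.36681, so M₂ = 4.36681 × 9.5 ≈ 41.4847 million.
ΔM = M₂ − M₁ = 41.4847 − 59.375 = -17.8903 million.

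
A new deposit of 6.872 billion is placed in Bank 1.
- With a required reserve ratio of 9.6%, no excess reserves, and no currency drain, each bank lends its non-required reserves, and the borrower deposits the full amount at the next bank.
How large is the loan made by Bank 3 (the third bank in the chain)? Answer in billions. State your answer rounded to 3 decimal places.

Each bank lends a fraction (1 − rr) = 0.9040 of the deposit it receives, so Bank 3 receives 6.872·0.9040^2 and lends 6.872·0.9040^3 ≈ 5.0768 billion.

5.077 billion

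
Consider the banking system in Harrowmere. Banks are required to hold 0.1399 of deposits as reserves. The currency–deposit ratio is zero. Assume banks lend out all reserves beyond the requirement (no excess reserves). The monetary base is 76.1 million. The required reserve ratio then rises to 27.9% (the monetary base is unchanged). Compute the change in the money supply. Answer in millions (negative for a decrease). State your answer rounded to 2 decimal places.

Initially m₁ = 1 / (0.1399) ≈ 7.14796, so M₁ = 7.14796 × 76.1 ≈ 543.9598 million.
After the change m₂ = 1 / (0.279) ≈ 3.58423, so M₂ = 3.58423 × 76.1 ≈ 272.7599 million.
ΔM = M₂ − M₁ = 272.7599 − 543.9598 = -271.1999 million.

-271.20 million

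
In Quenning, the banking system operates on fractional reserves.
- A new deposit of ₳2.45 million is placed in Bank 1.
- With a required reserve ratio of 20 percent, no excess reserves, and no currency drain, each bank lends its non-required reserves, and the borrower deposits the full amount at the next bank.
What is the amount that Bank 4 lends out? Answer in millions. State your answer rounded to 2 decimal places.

₳1.00 million

Each bank lends a fraction (1 − rr) = 0.8000 of the deposit it receives, so Bank 4 receives 2.45·0.8000^3 and lends 2.45·0.8000^4 ≈ 1.0035 million.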